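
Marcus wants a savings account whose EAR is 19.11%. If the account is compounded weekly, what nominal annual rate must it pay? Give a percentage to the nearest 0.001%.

17.517%

(1 + r/52)^52 − 1 = 0.1911, so 1 + r/52 = 1.1911^(1/52).
r/52 = 0.003369, so r = 0.175172 = 17.517%.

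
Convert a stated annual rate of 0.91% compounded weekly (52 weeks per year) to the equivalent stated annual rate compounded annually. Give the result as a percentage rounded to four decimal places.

EAR = (1 + 0.0091/52)^52 − 1 = 0.009141.
Compounded annually, the equivalent nominal rate is the EAR itself: 0.9141%.

0.9141%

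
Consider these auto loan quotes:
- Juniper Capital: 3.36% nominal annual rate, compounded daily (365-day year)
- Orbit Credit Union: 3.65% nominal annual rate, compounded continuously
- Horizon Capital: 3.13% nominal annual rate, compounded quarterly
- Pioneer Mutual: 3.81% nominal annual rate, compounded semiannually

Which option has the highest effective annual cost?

Juniper Capital: (1 + 0.0336/365)^365 − 1 = 3.417%
Orbit Credit Union: e^0.0365 − 1 = 3.717%
Horizon Capital: (1 + 0.0313/4)^4 − 1 = 3.167%
Pioneer Mutual: (1 + 0.0381/2)^2 − 1 = 3.846%
The highest effective annual rate is Pioneer Mutual at 3.846%.

Pioneer Mutual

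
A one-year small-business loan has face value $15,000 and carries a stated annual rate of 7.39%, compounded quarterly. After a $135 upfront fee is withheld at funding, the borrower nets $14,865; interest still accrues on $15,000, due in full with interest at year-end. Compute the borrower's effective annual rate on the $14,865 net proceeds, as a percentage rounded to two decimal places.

Amount owed after one year: 15,000 × (1 + 0.0739/4)^4 = 15,000 × 1.075973 = $16,139.60.
Effective rate on net proceeds: 16,139.60 / 14,865 − 1 = 0.085745 = 8.57%.

8.57%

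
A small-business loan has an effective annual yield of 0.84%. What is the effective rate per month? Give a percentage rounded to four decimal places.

The per-month rate i satisfies (1 + i)^12 = 1 + 0.0084.
i = 1.0084^(1/12) − 1 = 0.0006973 = 0.0697%.

0.0697%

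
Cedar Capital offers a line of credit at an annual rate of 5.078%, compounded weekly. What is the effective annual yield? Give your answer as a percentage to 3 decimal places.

EAR = (1 + 0.05078/52)^52 − 1.
= (1 + 0.000977)^52 − 1 = 1.052065 − 1 = 5.207%.

5.207%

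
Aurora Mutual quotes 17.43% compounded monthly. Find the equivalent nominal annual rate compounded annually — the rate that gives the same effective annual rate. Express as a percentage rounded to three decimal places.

EAR = (1 + 0.1743/12)^12 − 1 = 0.188921.
Compounded annually, the equivalent nominal rate is the EAR itself: 18.892%.

18.892%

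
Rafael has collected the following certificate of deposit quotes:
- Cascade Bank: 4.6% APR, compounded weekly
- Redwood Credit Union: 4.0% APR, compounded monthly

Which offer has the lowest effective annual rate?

Redwood Credit Union

Cascade Bank: (1 + 0.046/52)^52 − 1 = 4.705%
Redwood Credit Union: (1 + 0.040/12)^12 − 1 = 4.074%
The lowest effective annual rate is Redwood Credit Union at 4.074%.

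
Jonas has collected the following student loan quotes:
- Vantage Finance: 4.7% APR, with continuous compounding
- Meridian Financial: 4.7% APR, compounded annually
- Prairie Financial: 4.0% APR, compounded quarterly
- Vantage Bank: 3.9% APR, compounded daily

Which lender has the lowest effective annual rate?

Vantage Bank

Vantage Finance: e^0.047 − 1 = 4.812%
Meridian Financial: compounded annually, EAR = 4.700%
Prairie Financial: (1 + 0.040/4)^4 − 1 = 4.060%
Vantage Bank: (1 + 0.039/365)^365 − 1 = 3.977%
The lowest effective annual rate is Vantage Bank at 3.977%.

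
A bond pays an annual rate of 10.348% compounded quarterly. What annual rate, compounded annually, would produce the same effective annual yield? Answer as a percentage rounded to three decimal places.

10.757%

EAR = (1 + 0.10348/4)^4 − 1 = 0.107565.
Compounded annually, the equivalent nominal rate is the EAR itself: 10.757%.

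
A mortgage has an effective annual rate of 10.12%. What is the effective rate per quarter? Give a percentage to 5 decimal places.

The per-quarter rate i satisfies (1 + i)^4 = 1 + 0.1012.
i = 1.1012^(1/4) − 1 = 0.0243929 = 2.43929%.

2.43929%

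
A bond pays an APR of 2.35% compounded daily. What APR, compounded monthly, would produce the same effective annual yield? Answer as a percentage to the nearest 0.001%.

2.352%

EAR = (1 + 0.0235/365)^365 − 1 = 0.023778.
Solve (1 + r/12)^12 = 1.023778: r/12 = 1.023778^(1/12) − 1 = 0.001960, so r = 0.023522 = 2.352%.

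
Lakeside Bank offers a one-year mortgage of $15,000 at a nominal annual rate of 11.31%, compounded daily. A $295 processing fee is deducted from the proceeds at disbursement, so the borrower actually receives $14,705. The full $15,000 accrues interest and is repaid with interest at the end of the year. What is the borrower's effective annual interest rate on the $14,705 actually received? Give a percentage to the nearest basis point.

Amount owed after one year: 15,000 × (1 + 0.1131/365)^365 = 15,000 × 1.119724 = $16,795.86.
Effective rate on net proceeds: 16,795.86 / 14,705 − 1 = 0.142187 = 14.22%.

14.22%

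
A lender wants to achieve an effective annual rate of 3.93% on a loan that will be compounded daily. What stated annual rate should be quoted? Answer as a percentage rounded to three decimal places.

3.855%

(1 + r/365)^365 − 1 = 0.0393, so 1 + r/365 = 1.0393^(1/365).
r/365 = 0.000106, so r = 0.038549 = 3.855%.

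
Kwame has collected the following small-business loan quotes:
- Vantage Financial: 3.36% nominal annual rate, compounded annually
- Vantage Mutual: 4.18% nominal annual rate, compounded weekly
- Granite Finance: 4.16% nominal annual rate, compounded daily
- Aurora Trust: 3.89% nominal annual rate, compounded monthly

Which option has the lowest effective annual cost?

Vantage Financial: compounded annually, EAR = 3.360%
Vantage Mutual: (1 + 0.0418/52)^52 − 1 = 4.267%
Granite Finance: (1 + 0.0416/365)^365 − 1 = 4.247%
Aurora Trust: (1 + 0.0389/12)^12 − 1 = 3.960%
The lowest effective annual rate is Vantage Financial at 3.360%.

Vantage Financial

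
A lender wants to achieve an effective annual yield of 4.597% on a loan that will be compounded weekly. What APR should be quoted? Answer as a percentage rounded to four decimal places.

(1 + r/52)^52 − 1 = 0.04597, so 1 + r/52 = 1.04597^(1/52).
r/52 = 0.000865, so r = 0.044964 = 4.4964%.

4.4964%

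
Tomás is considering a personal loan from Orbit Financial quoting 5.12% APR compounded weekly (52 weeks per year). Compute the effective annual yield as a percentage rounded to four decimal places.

EAR = (1 + 0.0512/52)^52 − 1.
= (1 + 0.000985)^52 − 1 = 1.052507 − 1 = 5.2507%.

5.2507%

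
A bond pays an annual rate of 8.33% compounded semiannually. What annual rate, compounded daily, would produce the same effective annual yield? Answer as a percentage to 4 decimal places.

EAR = (1 + 0.0833/2)^2 − 1 = 0.085035.
Solve (1 + r/365)^365 = 1.085035: r/365 = 1.085035^(1/365) − 1 = 0.000224, so r = 0.081621 = 8.1621%.

8.1621%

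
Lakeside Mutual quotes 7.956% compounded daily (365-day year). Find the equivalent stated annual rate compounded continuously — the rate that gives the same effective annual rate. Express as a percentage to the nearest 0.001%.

EAR = (1 + 0.07956/365)^365 − 1 = 0.082801.
Equivalent continuous rate: r = ln(1 + 0.082801) = 0.079551 = 7.955%.

7.955%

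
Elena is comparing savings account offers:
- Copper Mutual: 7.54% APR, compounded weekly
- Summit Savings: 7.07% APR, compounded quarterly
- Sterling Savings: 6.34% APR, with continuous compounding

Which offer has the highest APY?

Copper Mutual: (1 + 0.0754/52)^52 − 1 = 7.826%
Summit Savings: (1 + 0.0707/4)^4 − 1 = 7.260%
Sterling Savings: e^0.0634 − 1 = 6.545%
The highest effective annual rate is Copper Mutual at 7.826%.

Copper Mutual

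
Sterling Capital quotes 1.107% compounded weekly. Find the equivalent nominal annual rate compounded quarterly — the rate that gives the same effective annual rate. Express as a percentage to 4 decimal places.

EAR = (1 + 0.01107/52)^52 − 1 = 0.011130.
Solve (1 + r/4)^4 = 1.011130: r/4 = 1.011130^(1/4) − 1 = 0.002771, so r = 0.011084 = 1.1084%.

1.1084%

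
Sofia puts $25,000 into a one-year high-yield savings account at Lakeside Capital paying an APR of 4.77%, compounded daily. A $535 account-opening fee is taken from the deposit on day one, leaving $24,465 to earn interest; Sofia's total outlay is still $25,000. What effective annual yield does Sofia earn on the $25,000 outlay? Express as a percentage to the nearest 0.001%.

2.641%

Value after one year: 24,465 × (1 + 0.0477/365)^365 = 24,465 × 1.048853 = $25,660.18.
Effective yield on the $25,000 outlay: 25,660.18 / 25,000 − 1 = 0.026407 = 2.641%.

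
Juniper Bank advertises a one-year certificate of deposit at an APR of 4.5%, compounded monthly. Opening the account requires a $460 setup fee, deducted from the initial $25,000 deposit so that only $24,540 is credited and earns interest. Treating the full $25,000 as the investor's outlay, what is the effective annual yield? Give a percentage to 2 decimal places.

Value after one year: 24,540 × (1 + 0.045/12)^12 = 24,540 × 1.045940 = $25,667.36.
Effective yield on the $25,000 outlay: 25,667.36 / 25,000 − 1 = 0.026695 = 2.67%.

2.67%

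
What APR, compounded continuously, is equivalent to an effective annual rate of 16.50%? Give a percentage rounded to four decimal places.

Continuous: nominal r satisfies e^r − 1 = 0.1650.
r = ln(1 + 0.1650) = ln(1.1650) = 0.152721 = 15.2721%.

15.2721%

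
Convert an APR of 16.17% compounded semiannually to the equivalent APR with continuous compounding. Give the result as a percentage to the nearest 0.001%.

EAR = (1 + 0.1617/2)^2 − 1 = 0.168237.
Equivalent continuous rate: r = ln(1 + 0.168237) = 0.155496 = 15.550%.

15.550%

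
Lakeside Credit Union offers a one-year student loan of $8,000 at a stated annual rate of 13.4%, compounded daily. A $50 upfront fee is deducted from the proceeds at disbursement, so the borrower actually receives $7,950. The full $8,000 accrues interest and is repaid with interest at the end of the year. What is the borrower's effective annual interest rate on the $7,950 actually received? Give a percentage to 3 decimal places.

Amount owed after one year: 8,000 × (1 + 0.134/365)^365 = 8,000 × 1.143365 = $9,146.92.
Effective rate on net proceeds: 9,146.92 / 7,950 − 1 = 0.150556 = 15.056%.

15.056%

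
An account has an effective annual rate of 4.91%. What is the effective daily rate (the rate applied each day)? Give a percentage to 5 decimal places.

0.01313%

The per-day rate i satisfies (1 + i)^365 = 1 + 0.0491.
i = 1.0491^(1/365) − 1 = 0.0001313 = 0.01313%.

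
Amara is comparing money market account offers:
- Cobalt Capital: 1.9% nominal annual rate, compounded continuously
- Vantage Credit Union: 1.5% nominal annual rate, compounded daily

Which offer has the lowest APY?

Cobalt Capital: e^0.019 − 1 = 1.918%
Vantage Credit Union: (1 + 0.015/365)^365 − 1 = 1.511%
The lowest effective annual rate is Vantage Credit Union at 1.511%.

Vantage Credit Union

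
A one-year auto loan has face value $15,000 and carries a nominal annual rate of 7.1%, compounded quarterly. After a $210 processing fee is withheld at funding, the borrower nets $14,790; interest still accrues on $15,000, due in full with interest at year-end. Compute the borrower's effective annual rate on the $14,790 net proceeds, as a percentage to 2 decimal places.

8.81%

Amount owed after one year: 15,000 × (1 + 0.071/4)^4 = 15,000 × 1.072913 = $16,093.69.
Effective rate on net proceeds: 16,093.69 / 14,790 − 1 = 0.088147 = 8.81%.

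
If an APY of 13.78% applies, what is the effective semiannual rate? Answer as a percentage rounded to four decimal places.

6.6677%

The per-half-year rate i satisfies (1 + i)^2 = 1 + 0.1378.
i = 1.1378^(1/2) − 1 = 0.0666771 = 6.6677%.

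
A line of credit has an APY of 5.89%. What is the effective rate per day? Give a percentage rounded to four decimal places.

0.0157%

The per-day rate i satisfies (1 + i)^365 = 1 + 0.0589.
i = 1.0589^(1/365) − 1 = 0.0001568 = 0.0157%.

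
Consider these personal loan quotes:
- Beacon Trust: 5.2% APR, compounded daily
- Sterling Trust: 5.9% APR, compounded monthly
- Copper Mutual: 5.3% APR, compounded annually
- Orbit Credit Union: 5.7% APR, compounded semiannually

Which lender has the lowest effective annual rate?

Beacon Trust: (1 + 0.052/365)^365 − 1 = 5.337%
Sterling Trust: (1 + 0.059/12)^12 − 1 = 6.062%
Copper Mutual: compounded annually, EAR = 5.300%
Orbit Credit Union: (1 + 0.057/2)^2 − 1 = 5.781%
The lowest effective annual rate is Copper Mutual at 5.300%.

Copper Mutual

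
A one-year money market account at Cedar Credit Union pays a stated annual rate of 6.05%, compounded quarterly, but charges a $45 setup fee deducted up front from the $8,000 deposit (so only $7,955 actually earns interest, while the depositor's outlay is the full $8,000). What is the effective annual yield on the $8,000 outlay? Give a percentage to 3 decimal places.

Value after one year: 7,955 × (1 + 0.0605/4)^4 = 7,955 × 1.061886 = $8,447.31.
Effective yield on the $8,000 outlay: 8,447.31 / 8,000 − 1 = 0.055913 = 5.591%.

5.591%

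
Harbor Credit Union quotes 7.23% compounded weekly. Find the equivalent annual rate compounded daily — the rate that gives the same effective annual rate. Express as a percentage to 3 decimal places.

7.226%

EAR = (1 + 0.0723/52)^52 − 1 = 0.074924.
Solve (1 + r/365)^365 = 1.074924: r/365 = 1.074924^(1/365) − 1 = 0.000198, so r = 0.072257 = 7.226%.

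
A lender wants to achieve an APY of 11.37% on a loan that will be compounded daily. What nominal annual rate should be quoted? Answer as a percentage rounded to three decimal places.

10.770%

(1 + r/365)^365 − 1 = 0.1137, so 1 + r/365 = 1.1137^(1/365).
r/365 = 0.000295, so r = 0.107704 = 10.770%.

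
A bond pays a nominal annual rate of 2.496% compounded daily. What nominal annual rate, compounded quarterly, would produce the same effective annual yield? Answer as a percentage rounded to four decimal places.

EAR = (1 + 0.02496/365)^365 − 1 = 0.025273.
Solve (1 + r/4)^4 = 1.025273: r/4 = 1.025273^(1/4) − 1 = 0.006259, so r = 0.025037 = 2.5037%.

2.5037%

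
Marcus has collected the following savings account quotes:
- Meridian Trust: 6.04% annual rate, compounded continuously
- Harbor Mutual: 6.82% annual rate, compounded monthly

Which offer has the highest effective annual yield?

Harbor Mutual

Meridian Trust: e^0.0604 − 1 = 6.226%
Harbor Mutual: (1 + 0.0682/12)^12 − 1 = 7.037%
The highest effective annual rate is Harbor Mutual at 7.037%.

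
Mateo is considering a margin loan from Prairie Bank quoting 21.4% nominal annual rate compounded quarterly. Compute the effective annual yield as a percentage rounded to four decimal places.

23.1794%

EAR = (1 + 0.214/4)^4 − 1.
= (1 + 0.053500)^4 − 1 = 1.231794 − 1 = 23.1794%.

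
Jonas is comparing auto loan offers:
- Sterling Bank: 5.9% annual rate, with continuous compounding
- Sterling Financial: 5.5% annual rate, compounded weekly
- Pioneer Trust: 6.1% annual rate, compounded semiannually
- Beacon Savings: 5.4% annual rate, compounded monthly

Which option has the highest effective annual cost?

Pioneer Trust

Sterling Bank: e^0.059 − 1 = 6.078%
Sterling Financial: (1 + 0.055/52)^52 − 1 = 5.651%
Pioneer Trust: (1 + 0.061/2)^2 − 1 = 6.193%
Beacon Savings: (1 + 0.054/12)^12 − 1 = 5.536%
The highest effective annual rate is Pioneer Trust at 6.193%.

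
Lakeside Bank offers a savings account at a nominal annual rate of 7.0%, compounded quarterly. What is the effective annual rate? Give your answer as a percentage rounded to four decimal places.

7.1859%

EAR = (1 + 0.070/4)^4 − 1.
= 1.071859 − 1 = 7.1859%.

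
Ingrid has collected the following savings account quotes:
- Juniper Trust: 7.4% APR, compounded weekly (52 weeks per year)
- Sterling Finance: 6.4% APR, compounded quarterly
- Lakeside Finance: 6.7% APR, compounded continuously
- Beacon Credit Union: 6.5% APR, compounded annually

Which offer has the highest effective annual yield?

Juniper Trust: (1 + 0.074/52)^52 − 1 = 7.675%
Sterling Finance: (1 + 0.064/4)^4 − 1 = 6.555%
Lakeside Finance: e^0.067 − 1 = 6.930%
Beacon Credit Union: compounded annually, EAR = 6.500%
The highest effective annual rate is Juniper Trust at 7.675%.

Juniper Trust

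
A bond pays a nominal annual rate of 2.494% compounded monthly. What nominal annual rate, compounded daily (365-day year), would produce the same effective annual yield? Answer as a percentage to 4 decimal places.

EAR = (1 + 0.02494/12)^12 − 1 = 0.025227.
Solve (1 + r/365)^365 = 1.025227: r/365 = 1.025227^(1/365) − 1 = 0.000068, so r = 0.024915 = 2.4915%.

2.4915%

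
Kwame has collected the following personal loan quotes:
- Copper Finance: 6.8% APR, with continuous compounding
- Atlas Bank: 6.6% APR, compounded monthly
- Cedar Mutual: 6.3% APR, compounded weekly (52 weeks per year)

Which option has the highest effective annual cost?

Copper Finance: e^0.068 − 1 = 7.037%
Atlas Bank: (1 + 0.066/12)^12 − 1 = 6.803%
Cedar Mutual: (1 + 0.063/52)^52 − 1 = 6.499%
The highest effective annual rate is Copper Finance at 7.037%.

Copper Finance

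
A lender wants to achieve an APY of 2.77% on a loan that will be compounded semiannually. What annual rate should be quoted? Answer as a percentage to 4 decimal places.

(1 + r/2)^2 − 1 = 0.0277, so 1 + r/2 = 1.0277^(1/2).
r/2 = 0.013755, so r = 0.027511 = 2.7511%.

2.7511%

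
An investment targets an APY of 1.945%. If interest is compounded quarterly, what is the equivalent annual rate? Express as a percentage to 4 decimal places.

1.9310%

(1 + r/4)^4 − 1 = 0.01945, so 1 + r/4 = 1.01945^(1/4).
r/4 = 0.004827, so r = 0.019310 = 1.9310%.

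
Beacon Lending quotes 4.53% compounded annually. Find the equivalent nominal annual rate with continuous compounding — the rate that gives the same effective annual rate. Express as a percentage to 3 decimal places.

4.430%

Compounded annually, EAR = nominal = 0.045300.
Equivalent continuous rate: r = ln(1 + 0.045300) = 0.044304 = 4.430%.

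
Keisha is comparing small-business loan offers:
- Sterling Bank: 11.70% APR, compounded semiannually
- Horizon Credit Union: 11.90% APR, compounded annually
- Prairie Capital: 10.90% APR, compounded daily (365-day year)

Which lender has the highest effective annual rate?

Sterling Bank

Sterling Bank: (1 + 0.1170/2)^2 − 1 = 12.042%
Horizon Credit Union: compounded annually, EAR = 11.900%
Prairie Capital: (1 + 0.1090/365)^365 − 1 = 11.514%
The highest effective annual rate is Sterling Bank at 12.042%.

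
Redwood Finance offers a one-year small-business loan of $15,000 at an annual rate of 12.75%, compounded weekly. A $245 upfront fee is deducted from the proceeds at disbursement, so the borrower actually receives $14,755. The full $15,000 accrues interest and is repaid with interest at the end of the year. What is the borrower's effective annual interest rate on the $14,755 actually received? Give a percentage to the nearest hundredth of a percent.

Amount owed after one year: 15,000 × (1 + 0.1275/52)^52 = 15,000 × 1.135808 = $17,037.11.
Effective rate on net proceeds: 17,037.11 / 14,755 − 1 = 0.154667 = 15.47%.

15.47%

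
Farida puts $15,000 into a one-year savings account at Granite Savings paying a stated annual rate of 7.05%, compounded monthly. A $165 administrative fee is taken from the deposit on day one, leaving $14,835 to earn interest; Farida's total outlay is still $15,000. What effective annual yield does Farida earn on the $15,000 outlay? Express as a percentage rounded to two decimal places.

Value after one year: 14,835 × (1 + 0.0705/12)^12 = 14,835 × 1.072823 = $15,915.33.
Effective yield on the $15,000 outlay: 15,915.33 / 15,000 − 1 = 0.061022 = 6.10%.

6.10%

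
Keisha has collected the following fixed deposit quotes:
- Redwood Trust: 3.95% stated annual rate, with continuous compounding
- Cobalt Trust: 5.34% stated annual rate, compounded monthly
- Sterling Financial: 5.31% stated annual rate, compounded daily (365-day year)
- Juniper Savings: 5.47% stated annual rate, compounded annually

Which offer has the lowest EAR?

Redwood Trust: e^0.0395 − 1 = 4.029%
Cobalt Trust: (1 + 0.0534/12)^12 − 1 = 5.473%
Sterling Financial: (1 + 0.0531/365)^365 − 1 = 5.453%
Juniper Savings: compounded annually, EAR = 5.470%
The lowest effective annual rate is Redwood Trust at 4.029%.

Redwood Trust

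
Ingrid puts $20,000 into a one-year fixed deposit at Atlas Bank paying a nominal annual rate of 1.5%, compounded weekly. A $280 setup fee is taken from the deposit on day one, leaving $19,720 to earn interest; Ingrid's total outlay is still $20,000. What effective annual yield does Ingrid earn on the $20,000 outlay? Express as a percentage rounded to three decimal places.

Value after one year: 19,720 × (1 + 0.015/52)^52 = 19,720 × 1.015111 = $20,017.99.
Effective yield on the $20,000 outlay: 20,017.99 / 20,000 − 1 = 0.000899 = 0.090%.

0.090%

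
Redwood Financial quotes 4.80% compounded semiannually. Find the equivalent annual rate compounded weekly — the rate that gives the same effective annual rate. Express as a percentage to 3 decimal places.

4.745%

EAR = (1 + 0.0480/2)^2 − 1 = 0.048576.
Solve (1 + r/52)^52 = 1.048576: r/52 = 1.048576^(1/52) − 1 = 0.000913, so r = 0.047455 = 4.745%.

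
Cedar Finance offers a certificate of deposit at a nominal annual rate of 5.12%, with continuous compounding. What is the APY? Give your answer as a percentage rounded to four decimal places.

5.2533%

With continuous compounding, EAR = e^0.0512 − 1.
e^0.0512 = 1.052533, so EAR = 0.052533 = 5.2533%.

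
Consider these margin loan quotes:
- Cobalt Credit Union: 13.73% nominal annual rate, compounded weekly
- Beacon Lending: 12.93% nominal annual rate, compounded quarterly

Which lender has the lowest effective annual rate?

Beacon Lending

Cobalt Credit Union: (1 + 0.1373/52)^52 − 1 = 14.696%
Beacon Lending: (1 + 0.1293/4)^4 − 1 = 13.571%
The lowest effective annual rate is Beacon Lending at 13.571%.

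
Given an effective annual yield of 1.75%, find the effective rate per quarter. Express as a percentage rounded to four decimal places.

The per-quarter rate i satisfies (1 + i)^4 = 1 + 0.0175.
i = 1.0175^(1/4) − 1 = 0.0043466 = 0.4347%.

0.4347%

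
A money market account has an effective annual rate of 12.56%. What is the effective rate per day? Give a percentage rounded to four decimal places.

The per-day rate i satisfies (1 + i)^365 = 1 + 0.1256.
i = 1.1256^(1/365) − 1 = 0.0003242 = 0.0324%.

0.0324%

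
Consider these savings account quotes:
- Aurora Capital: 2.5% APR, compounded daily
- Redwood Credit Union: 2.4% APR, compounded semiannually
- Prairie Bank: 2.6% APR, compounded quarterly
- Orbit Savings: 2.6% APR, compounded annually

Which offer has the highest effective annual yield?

Aurora Capital: (1 + 0.025/365)^365 − 1 = 2.531%
Redwood Credit Union: (1 + 0.024/2)^2 − 1 = 2.414%
Prairie Bank: (1 + 0.026/4)^4 − 1 = 2.625%
Orbit Savings: compounded annually, EAR = 2.600%
The highest effective annual rate is Prairie Bank at 2.625%.

Prairie Bank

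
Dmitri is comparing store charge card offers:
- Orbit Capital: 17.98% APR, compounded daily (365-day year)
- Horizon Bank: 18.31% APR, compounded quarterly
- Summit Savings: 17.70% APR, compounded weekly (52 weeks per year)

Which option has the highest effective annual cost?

Orbit Capital

Orbit Capital: (1 + 0.1798/365)^365 − 1 = 19.692%
Horizon Bank: (1 + 0.1831/4)^4 − 1 = 19.606%
Summit Savings: (1 + 0.1770/52)^52 − 1 = 19.327%
The highest effective annual rate is Orbit Capital at 19.692%.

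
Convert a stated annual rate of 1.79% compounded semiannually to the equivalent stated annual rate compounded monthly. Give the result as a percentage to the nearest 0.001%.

EAR = (1 + 0.0179/2)^2 − 1 = 0.017980.
Solve (1 + r/12)^12 = 1.017980: r/12 = 1.017980^(1/12) − 1 = 0.001486, so r = 0.017834 = 1.783%.

1.783%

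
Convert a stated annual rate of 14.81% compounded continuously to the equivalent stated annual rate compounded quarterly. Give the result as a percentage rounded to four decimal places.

15.0876%

EAR under continuous compounding: e^0.1481 − 1 = 0.159629.
Solve (1 + r/4)^4 = 1.159629: r/4 = 1.159629^(1/4) − 1 = 0.037719, so r = 0.150876 = 15.0876%.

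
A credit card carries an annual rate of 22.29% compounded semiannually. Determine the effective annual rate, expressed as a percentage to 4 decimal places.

EAR = (1 + 0.2229/2)^2 − 1.
= (1 + 0.111450)^2 − 1 = 1.235321 − 1 = 23.5321%.

23.5321%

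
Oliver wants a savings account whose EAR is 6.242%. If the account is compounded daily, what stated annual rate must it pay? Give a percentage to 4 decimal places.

6.0554%

(1 + r/365)^365 − 1 = 0.06242, so 1 + r/365 = 1.06242^(1/365).
r/365 = 0.000166, so r = 0.060554 = 6.0554%.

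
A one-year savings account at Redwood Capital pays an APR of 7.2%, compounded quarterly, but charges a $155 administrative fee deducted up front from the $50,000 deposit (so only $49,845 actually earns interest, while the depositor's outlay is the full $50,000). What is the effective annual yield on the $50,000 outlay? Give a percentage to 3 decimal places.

7.064%

Value after one year: 49,845 × (1 + 0.072/4)^4 = 49,845 × 1.073967 = $53,531.91.
Effective yield on the $50,000 outlay: 53,531.91 / 50,000 − 1 = 0.070638 = 7.064%.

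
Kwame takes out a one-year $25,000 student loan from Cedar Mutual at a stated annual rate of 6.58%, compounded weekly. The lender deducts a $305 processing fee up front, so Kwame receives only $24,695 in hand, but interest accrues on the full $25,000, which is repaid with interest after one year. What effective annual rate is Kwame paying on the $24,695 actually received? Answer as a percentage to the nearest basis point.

8.12%

Amount owed after one year: 25,000 × (1 + 0.0658/52)^52 = 25,000 × 1.067969 = $26,699.22.
Effective rate on net proceeds: 26,699.22 / 24,695 − 1 = 0.081159 = 8.12%.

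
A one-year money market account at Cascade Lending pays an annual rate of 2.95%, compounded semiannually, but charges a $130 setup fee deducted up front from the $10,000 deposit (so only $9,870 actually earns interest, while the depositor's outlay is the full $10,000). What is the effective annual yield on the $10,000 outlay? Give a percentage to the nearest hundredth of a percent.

1.63%

Value after one year: 9,870 × (1 + 0.0295/2)^2 = 9,870 × 1.029718 = $10,163.31.
Effective yield on the $10,000 outlay: 10,163.31 / 10,000 − 1 = 0.016331 = 1.63%.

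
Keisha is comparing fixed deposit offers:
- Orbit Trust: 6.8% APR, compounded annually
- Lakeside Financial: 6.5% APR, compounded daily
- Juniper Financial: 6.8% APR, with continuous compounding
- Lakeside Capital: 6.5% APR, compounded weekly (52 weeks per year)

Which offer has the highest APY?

Orbit Trust: compounded annually, EAR = 6.800%
Lakeside Financial: (1 + 0.065/365)^365 − 1 = 6.715%
Juniper Financial: e^0.068 − 1 = 7.037%
Lakeside Capital: (1 + 0.065/52)^52 − 1 = 6.712%
The highest effective annual rate is Juniper Financial at 7.037%.

Juniper Financial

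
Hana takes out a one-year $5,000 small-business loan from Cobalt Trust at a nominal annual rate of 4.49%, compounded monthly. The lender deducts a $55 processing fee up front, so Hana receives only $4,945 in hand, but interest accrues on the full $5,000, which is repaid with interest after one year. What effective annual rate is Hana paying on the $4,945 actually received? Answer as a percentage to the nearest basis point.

5.75%

Amount owed after one year: 5,000 × (1 + 0.0449/12)^12 = 5,000 × 1.045836 = $5,229.18.
Effective rate on net proceeds: 5,229.18 / 4,945 − 1 = 0.057468 = 5.75%.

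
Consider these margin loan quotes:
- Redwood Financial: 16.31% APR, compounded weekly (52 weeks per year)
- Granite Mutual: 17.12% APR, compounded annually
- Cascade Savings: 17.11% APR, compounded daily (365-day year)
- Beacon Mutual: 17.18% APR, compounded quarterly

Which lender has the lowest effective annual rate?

Granite Mutual

Redwood Financial: (1 + 0.1631/52)^52 − 1 = 17.685%
Granite Mutual: compounded annually, EAR = 17.120%
Cascade Savings: (1 + 0.1711/365)^365 − 1 = 18.656%
Beacon Mutual: (1 + 0.1718/4)^4 − 1 = 18.319%
The lowest effective annual rate is Granite Mutual at 17.120%.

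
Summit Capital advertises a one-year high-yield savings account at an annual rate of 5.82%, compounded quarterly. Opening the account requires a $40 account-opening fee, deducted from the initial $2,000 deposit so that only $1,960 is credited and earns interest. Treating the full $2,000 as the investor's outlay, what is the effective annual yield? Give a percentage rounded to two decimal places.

Value after one year: 1,960 × (1 + 0.0582/4)^4 = 1,960 × 1.059483 = $2,076.59.
Effective yield on the $2,000 outlay: 2,076.59 / 2,000 − 1 = 0.038293 = 3.83%.

3.83%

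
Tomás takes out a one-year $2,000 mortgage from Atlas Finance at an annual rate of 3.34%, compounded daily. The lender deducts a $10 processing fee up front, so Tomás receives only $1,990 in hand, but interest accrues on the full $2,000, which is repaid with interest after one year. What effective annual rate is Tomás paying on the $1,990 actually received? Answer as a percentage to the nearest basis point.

3.92%

Amount owed after one year: 2,000 × (1 + 0.0334/365)^365 = 2,000 × 1.033962 = $2,067.92.
Effective rate on net proceeds: 2,067.92 / 1,990 − 1 = 0.039158 = 3.92%.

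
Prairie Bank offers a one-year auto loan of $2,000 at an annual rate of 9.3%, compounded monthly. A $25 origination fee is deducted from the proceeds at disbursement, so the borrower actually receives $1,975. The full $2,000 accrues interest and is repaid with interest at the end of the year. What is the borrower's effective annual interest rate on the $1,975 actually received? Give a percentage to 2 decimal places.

Amount owed after one year: 2,000 × (1 + 0.093/12)^12 = 2,000 × 1.097068 = $2,194.14.
Effective rate on net proceeds: 2,194.14 / 1,975 − 1 = 0.110955 = 11.10%.

11.10%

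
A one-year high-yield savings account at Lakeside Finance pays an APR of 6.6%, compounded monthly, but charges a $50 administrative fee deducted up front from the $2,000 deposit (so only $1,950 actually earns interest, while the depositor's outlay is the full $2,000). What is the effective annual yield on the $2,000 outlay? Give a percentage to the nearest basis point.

4.13%

Value after one year: 1,950 × (1 + 0.066/12)^12 = 1,950 × 1.068034 = $2,082.67.
Effective yield on the $2,000 outlay: 2,082.67 / 2,000 − 1 = 0.041333 = 4.13%.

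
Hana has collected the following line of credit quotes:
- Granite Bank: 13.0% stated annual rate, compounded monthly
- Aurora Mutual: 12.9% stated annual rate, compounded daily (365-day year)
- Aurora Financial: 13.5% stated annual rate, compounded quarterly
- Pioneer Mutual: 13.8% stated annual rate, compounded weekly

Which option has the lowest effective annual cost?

Aurora Mutual

Granite Bank: (1 + 0.130/12)^12 − 1 = 13.803%
Aurora Mutual: (1 + 0.129/365)^365 − 1 = 13.766%
Aurora Financial: (1 + 0.135/4)^4 − 1 = 14.199%
Pioneer Mutual: (1 + 0.138/52)^52 − 1 = 14.777%
The lowest effective annual rate is Aurora Mutual at 13.766%.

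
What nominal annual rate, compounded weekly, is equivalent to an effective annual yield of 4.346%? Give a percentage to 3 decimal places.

4.256%

(1 + r/52)^52 − 1 = 0.04346, so 1 + r/52 = 1.04346^(1/52).
r/52 = 0.000818, so r = 0.042560 = 4.256%.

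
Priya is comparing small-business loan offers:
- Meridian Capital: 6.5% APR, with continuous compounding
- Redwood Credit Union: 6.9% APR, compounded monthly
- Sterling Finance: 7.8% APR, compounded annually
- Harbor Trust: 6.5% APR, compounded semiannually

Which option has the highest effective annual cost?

Sterling Finance

Meridian Capital: e^0.065 − 1 = 6.716%
Redwood Credit Union: (1 + 0.069/12)^12 − 1 = 7.122%
Sterling Finance: compounded annually, EAR = 7.800%
Harbor Trust: (1 + 0.065/2)^2 − 1 = 6.606%
The highest effective annual rate is Sterling Finance at 7.800%.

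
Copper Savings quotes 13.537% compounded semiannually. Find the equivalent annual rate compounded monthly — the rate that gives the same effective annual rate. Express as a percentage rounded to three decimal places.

EAR = (1 + 0.13537/2)^2 − 1 = 0.139951.
Solve (1 + r/12)^12 = 1.139951: r/12 = 1.139951^(1/12) − 1 = 0.010975, so r = 0.131703 = 13.170%.

13.170%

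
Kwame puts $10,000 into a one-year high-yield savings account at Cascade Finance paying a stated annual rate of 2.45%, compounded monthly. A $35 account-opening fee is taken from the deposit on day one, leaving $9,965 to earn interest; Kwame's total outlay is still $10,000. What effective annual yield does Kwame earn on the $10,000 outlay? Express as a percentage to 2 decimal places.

Value after one year: 9,965 × (1 + 0.0245/12)^12 = 9,965 × 1.024777 = $10,211.90.
Effective yield on the $10,000 outlay: 10,211.90 / 10,000 − 1 = 0.021190 = 2.12%.

2.12%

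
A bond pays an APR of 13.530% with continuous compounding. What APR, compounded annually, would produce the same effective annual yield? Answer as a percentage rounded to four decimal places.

EAR under continuous compounding: e^0.13530 − 1 = 0.144880.
Compounded annually, the equivalent nominal rate is the EAR itself: 14.4880%.

14.4880%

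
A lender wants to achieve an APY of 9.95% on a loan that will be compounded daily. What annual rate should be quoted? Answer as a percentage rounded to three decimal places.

9.487%

(1 + r/365)^365 − 1 = 0.0995, so 1 + r/365 = 1.0995^(1/365).
r/365 = 0.000260, so r = 0.094868 = 9.487%.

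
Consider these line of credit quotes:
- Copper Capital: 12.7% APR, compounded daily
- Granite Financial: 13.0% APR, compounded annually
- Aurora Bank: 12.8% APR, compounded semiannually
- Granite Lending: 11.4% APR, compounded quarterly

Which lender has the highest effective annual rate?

Copper Capital

Copper Capital: (1 + 0.127/365)^365 − 1 = 13.539%
Granite Financial: compounded annually, EAR = 13.000%
Aurora Bank: (1 + 0.128/2)^2 − 1 = 13.210%
Granite Lending: (1 + 0.114/4)^4 − 1 = 11.897%
The highest effective annual rate is Copper Capital at 13.539%.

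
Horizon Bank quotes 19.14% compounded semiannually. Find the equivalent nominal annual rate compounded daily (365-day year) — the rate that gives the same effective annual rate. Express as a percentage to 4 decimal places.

EAR = (1 + 0.1914/2)^2 − 1 = 0.200558.
Solve (1 + r/365)^365 = 1.200558: r/365 = 1.200558^(1/365) − 1 = 0.000501, so r = 0.182833 = 18.2833%.

18.2833%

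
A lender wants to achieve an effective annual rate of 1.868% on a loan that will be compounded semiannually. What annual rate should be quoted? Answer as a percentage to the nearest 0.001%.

1.859%

(1 + r/2)^2 − 1 = 0.01868, so 1 + r/2 = 1.01868^(1/2).
r/2 = 0.009297, so r = 0.018594 = 1.859%.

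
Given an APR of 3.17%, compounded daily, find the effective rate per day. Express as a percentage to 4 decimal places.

With a nominal annual rate compounded daily, the periodic rate is the nominal rate divided by 365.
i = 0.0317 / 365 = 0.0000868 = 0.0087%.

0.0087%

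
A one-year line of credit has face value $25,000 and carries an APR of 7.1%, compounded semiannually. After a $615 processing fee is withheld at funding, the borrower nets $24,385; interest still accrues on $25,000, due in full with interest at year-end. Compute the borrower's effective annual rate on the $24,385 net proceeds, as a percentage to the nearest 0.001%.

9.930%

Amount owed after one year: 25,000 × (1 + 0.071/2)^2 = 25,000 × 1.072260 = $26,806.51.
Effective rate on net proceeds: 26,806.51 / 24,385 − 1 = 0.099303 = 9.930%.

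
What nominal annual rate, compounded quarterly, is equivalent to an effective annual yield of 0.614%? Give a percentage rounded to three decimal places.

0.613%

(1 + r/4)^4 − 1 = 0.00614, so 1 + r/4 = 1.00614^(1/4).
r/4 = 0.001531, so r = 0.006126 = 0.613%.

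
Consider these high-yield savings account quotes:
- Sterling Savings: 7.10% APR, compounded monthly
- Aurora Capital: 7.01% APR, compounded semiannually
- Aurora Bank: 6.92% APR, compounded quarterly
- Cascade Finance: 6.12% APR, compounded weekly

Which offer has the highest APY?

Sterling Savings: (1 + 0.0710/12)^12 − 1 = 7.336%
Aurora Capital: (1 + 0.0701/2)^2 − 1 = 7.133%
Aurora Bank: (1 + 0.0692/4)^4 − 1 = 7.102%
Cascade Finance: (1 + 0.0612/52)^52 − 1 = 6.307%
The highest effective annual rate is Sterling Savings at 7.336%.

Sterling Savings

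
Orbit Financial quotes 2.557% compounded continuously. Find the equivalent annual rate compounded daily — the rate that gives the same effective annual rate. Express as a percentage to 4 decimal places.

2.5571%

EAR under continuous compounding: e^0.02557 − 1 = 0.025900.
Solve (1 + r/365)^365 = 1.025900: r/365 = 1.025900^(1/365) − 1 = 0.000070, so r = 0.025571 = 2.5571%.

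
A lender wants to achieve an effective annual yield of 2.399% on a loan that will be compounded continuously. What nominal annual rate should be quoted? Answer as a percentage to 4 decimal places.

2.3707%

Continuous: nominal r satisfies e^r − 1 = 0.02399.
r = ln(1 + 0.02399) = ln(1.02399) = 0.023707 = 2.3707%.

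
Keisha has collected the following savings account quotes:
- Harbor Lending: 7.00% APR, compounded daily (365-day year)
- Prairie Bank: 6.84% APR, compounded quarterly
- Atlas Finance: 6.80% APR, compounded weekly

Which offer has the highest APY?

Harbor Lending

Harbor Lending: (1 + 0.0700/365)^365 − 1 = 7.250%
Prairie Bank: (1 + 0.0684/4)^4 − 1 = 7.017%
Atlas Finance: (1 + 0.0680/52)^52 − 1 = 7.032%
The highest effective annual rate is Harbor Lending at 7.250%.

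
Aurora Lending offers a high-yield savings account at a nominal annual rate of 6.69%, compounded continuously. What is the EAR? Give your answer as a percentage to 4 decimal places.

With continuous compounding, EAR = e^0.0669 − 1.
e^0.0669 = 1.069189, so EAR = 0.069189 = 6.9189%.

6.9189%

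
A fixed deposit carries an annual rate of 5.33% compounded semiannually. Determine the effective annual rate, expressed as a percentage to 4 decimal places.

EAR = (1 + 0.0533/2)^2 − 1.
= 1.054010 − 1 = 5.4010%.

5.4010%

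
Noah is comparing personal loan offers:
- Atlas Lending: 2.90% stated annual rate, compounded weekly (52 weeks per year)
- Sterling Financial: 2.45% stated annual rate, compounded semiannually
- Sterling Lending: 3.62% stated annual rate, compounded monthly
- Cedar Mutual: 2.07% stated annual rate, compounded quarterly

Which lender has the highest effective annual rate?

Sterling Lending

Atlas Lending: (1 + 0.0290/52)^52 − 1 = 2.942%
Sterling Financial: (1 + 0.0245/2)^2 − 1 = 2.465%
Sterling Lending: (1 + 0.0362/12)^12 − 1 = 3.681%
Cedar Mutual: (1 + 0.0207/4)^4 − 1 = 2.086%
The highest effective annual rate is Sterling Lending at 3.681%.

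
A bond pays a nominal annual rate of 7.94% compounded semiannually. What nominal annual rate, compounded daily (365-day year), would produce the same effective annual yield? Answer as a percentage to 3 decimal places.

7.787%

EAR = (1 + 0.0794/2)^2 − 1 = 0.080976.
Solve (1 + r/365)^365 = 1.080976: r/365 = 1.080976^(1/365) − 1 = 0.000213, so r = 0.077873 = 7.787%.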